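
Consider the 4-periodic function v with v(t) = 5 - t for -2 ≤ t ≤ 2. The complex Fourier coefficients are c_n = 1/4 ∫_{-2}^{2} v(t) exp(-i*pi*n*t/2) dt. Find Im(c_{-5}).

Since v is real-valued, Im(c_{-5}) = -1/4 ∫_{-2}^{2} v(t) sin(-5*pi*t/2) dt = b_{5}/2.
Integrating by parts (boundary term plus one more integral), an antiderivative of (5 - t) sin(-5*pi*t/2) is -2*t*cos(5*pi*t/2)/(5*pi) + 4*sin(5*pi*t/2)/(25*pi**2) + 2*cos(5*pi*t/2)/pi; evaluating from -2 to 2: ∫_{-2}^{2} (5 - t) sin(-5*pi*t/2) dt = (-6/(5*pi)) - (-14/(5*pi)) = 8/(5*pi).
Hence Im(c_{-5}) = (-1/4)·(8/(5*pi)) = -2/(5*pi).

-2/(5*pi)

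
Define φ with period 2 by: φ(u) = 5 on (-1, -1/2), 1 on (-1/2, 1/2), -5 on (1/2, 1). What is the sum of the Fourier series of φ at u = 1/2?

-2

At u = 1/2 the one-sided limits are φ(1/2^-) = 1 and φ(1/2^+) = -5.
By Dirichlet's theorem the series converges to their average, [(1) + (-5)]/2 = -2.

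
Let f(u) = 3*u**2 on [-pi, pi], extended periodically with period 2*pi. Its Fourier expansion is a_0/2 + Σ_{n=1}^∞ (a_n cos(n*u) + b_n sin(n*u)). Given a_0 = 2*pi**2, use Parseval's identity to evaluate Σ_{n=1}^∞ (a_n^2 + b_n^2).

Parseval: a_0^2/2 + Σ_{n≥1} (a_n^2+b_n^2) = 1/pi ∫_{-pi}^{pi} f(u)^2 du = 18*pi**4/5.
Subtract a_0^2/2 = 2*pi**4: Σ (a_n^2+b_n^2) = 8*pi**4/5.

8*pi**4/5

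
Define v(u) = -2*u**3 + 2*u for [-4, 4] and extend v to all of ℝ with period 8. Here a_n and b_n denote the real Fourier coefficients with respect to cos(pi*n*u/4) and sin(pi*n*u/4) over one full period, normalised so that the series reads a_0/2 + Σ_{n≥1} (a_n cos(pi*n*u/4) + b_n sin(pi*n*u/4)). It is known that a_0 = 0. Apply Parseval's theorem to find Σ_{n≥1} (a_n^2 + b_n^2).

Parseval: a_0^2/2 + Σ_{n≥1} (a_n^2+b_n^2) = 1/4 ∫_{-4}^{4} v(u)^2 du = 409984/105.
Subtract a_0^2/2 = 0: Σ (a_n^2+b_n^2) = 409984/105.

409984/105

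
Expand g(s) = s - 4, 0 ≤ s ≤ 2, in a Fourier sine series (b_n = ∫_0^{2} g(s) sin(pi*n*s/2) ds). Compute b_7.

-12/(7*pi)

b_7 = ∫_0^{2} (s - 4) sin(7*pi*s/2) ds.
Integrating by parts (boundary term plus one more integral), an antiderivative of (s - 4) sin(7*pi*s/2) is -2*s*cos(7*pi*s/2)/(7*pi) + 4*sin(7*pi*s/2)/(49*pi**2) + 8*cos(7*pi*s/2)/(7*pi); evaluating from 0 to 2: ∫_{0}^{2} (s - 4) sin(7*pi*s/2) ds = (-4/(7*pi)) - (8/(7*pi)) = -12/(7*pi).
Hence b_7 = -12/(7*pi).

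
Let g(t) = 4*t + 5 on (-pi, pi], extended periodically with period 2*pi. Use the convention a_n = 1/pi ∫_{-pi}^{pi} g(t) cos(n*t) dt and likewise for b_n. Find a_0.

10

a_0 = 1/pi ∫_{-pi}^{pi} g(t) dt = 1/pi · (10*pi) = 10.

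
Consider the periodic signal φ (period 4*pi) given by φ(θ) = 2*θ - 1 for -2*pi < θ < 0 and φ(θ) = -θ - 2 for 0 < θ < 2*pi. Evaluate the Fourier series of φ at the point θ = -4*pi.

-3/2

θ = -4*pi differs from θ = 0 by -1 full period(s), and the series is 4*pi-periodic.
At θ = 0 the one-sided limits are φ(0^-) = -1 and φ(0^+) = -2.
By Dirichlet's theorem the series converges to their average, [(-1) + (-2)]/2 = -3/2.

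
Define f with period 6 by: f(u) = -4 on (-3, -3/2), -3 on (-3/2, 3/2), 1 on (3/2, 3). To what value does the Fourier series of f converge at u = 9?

u = 9 differs from u = -3 by 2 full period(s), and the series is 6-periodic.
At u = -3 the one-sided limits are f(-3^-) = 1 and f(-3^+) = -4.
By Dirichlet's theorem the series converges to their average, [(1) + (-4)]/2 = -3/2.

-3/2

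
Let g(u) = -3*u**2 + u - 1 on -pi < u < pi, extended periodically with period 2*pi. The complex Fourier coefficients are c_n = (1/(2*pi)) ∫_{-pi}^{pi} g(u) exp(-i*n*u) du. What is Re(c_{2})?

Since g is real-valued, Re(c_{2}) = (1/(2*pi)) ∫_{-pi}^{pi} g(u) cos(2*u) du = a_{2}/2.
Integrating by parts twice (tabular method), an antiderivative of (-3*u**2 + u - 1) cos(2*u) is -3*u**2*sin(2*u)/2 + u*sin(2*u)/2 - 3*u*cos(2*u)/2 + sin(2*u)/4 + cos(2*u)/4; evaluating from -pi to pi: ∫_{-pi}^{pi} (-3*u**2 + u - 1) cos(2*u) du = (1/4 - 3*pi/2) - (1/4 + 3*pi/2) = -3*pi.
Hence Re(c_{2}) = (1/(2*pi))·(-3*pi) = -3/2.

-3/2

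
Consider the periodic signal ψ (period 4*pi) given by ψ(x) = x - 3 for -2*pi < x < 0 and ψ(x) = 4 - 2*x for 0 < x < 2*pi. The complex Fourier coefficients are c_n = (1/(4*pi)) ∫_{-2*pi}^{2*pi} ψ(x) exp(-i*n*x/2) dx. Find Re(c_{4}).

0

Since ψ is real-valued, Re(c_{4}) = (1/(4*pi)) ∫_{-2*pi}^{2*pi} ψ(x) cos(2*x) dx = a_{4}/2.
Split the integral at the breakpoints.
Integrating by parts (boundary term plus one more integral), an antiderivative of (x - 3) cos(2*x) is x*sin(2*x)/2 - 3*sin(2*x)/2 + cos(2*x)/4; evaluating from -2*pi to 0: ∫_{-2*pi}^{0} (x - 3) cos(2*x) dx = (1/4) - (1/4) = 0.
Integrating by parts (boundary term plus one more integral), an antiderivative of (4 - 2*x) cos(2*x) is -x*sin(2*x) + 2*sin(2*x) - cos(2*x)/2; evaluating from 0 to 2*pi: ∫_{0}^{2*pi} (4 - 2*x) cos(2*x) dx = (-1/2) - (-1/2) = 0.
So ∫_{-2*pi}^{2*pi} ψ(x) cos(2*x) dx = 0.
Hence Re(c_{4}) = (1/(4*pi))·(0) = 0.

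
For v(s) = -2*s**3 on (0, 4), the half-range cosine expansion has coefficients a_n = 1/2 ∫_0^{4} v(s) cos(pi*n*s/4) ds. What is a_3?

256*(-4 + 9*pi**2)/(27*pi**4)

a_3 = 1/2 ∫_0^{4} (-2*s**3) cos(3*pi*s/4) ds.
Integrating by parts three times (tabular method), an antiderivative of (-2*s**3) cos(3*pi*s/4) is -8*s**3*sin(3*pi*s/4)/(3*pi) - 32*s**2*cos(3*pi*s/4)/(3*pi**2) + 256*s*sin(3*pi*s/4)/(9*pi**3) + 1024*cos(3*pi*s/4)/(27*pi**4); evaluating from 0 to 4: ∫_{0}^{4} (-2*s**3) cos(3*pi*s/4) ds = (512*(-2 + 9*pi**2)/(27*pi**4)) - (1024/(27*pi**4)) = 512*(-4 + 9*pi**2)/(27*pi**4).
Hence a_3 = (1/2)·(512*(-4 + 9*pi**2)/(27*pi**4)) = 256*(-4 + 9*pi**2)/(27*pi**4).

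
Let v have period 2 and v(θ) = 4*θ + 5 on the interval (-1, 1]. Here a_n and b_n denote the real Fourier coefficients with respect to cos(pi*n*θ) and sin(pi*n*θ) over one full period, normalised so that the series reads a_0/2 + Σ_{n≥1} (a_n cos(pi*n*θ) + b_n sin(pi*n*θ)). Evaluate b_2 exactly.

-4/pi

b_2 = ∫_{-1}^{1} v(θ) sin(2*pi*θ) dθ.
Integrating by parts (boundary term plus one more integral), an antiderivative of (4*θ + 5) sin(2*pi*θ) is -2*θ*cos(2*pi*θ)/pi + sin(2*pi*θ)/pi**2 - 5*cos(2*pi*θ)/(2*pi); evaluating from -1 to 1: ∫_{-1}^{1} (4*θ + 5) sin(2*pi*θ) dθ = (-9/(2*pi)) - (-1/(2*pi)) = -4/pi.
Hence b_2 = -4/pi.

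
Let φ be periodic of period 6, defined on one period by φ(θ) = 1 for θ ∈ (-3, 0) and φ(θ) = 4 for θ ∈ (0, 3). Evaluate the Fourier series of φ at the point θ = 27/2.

θ = 27/2 differs from θ = 3/2 by 2 full period(s), and the series is 6-periodic.
φ is continuous at θ = 3/2 with value 4, so the series converges to 4 there.

4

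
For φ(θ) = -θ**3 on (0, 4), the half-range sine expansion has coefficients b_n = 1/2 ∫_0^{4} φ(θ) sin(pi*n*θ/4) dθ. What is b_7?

128*(6 - 49*pi**2)/(343*pi**3)

b_7 = 1/2 ∫_0^{4} (-θ**3) sin(7*pi*θ/4) dθ.
Integrating by parts three times (tabular method), an antiderivative of (-θ**3) sin(7*pi*θ/4) is 4*θ**3*cos(7*pi*θ/4)/(7*pi) - 48*θ**2*sin(7*pi*θ/4)/(49*pi**2) - 384*θ*cos(7*pi*θ/4)/(343*pi**3) + 1536*sin(7*pi*θ/4)/(2401*pi**4); evaluating from 0 to 4: ∫_{0}^{4} (-θ**3) sin(7*pi*θ/4) dθ = (256*(6 - 49*pi**2)/(343*pi**3)) - (0) = 256*(6 - 49*pi**2)/(343*pi**3).
Hence b_7 = (1/2)·(256*(6 - 49*pi**2)/(343*pi**3)) = 128*(6 - 49*pi**2)/(343*pi**3).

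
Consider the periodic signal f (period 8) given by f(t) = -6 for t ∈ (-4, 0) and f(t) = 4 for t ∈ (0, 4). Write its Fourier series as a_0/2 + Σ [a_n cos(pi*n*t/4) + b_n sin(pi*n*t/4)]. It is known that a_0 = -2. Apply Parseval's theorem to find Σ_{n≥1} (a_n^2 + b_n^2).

50

Parseval: a_0^2/2 + Σ_{n≥1} (a_n^2+b_n^2) = 1/4 ∫_{-4}^{4} f(t)^2 dt = 52.
Subtract a_0^2/2 = 2: Σ (a_n^2+b_n^2) = 50.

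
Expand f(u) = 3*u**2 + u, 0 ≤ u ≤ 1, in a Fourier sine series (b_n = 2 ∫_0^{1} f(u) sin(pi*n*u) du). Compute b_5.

8*(-3 + 25*pi**2)/(125*pi**3)

b_5 = 2 ∫_0^{1} (3*u**2 + u) sin(5*pi*u) du.
Integrating by parts twice (tabular method), an antiderivative of (3*u**2 + u) sin(5*pi*u) is -3*u**2*cos(5*pi*u)/(5*pi) + 6*u*sin(5*pi*u)/(25*pi**2) - u*cos(5*pi*u)/(5*pi) + sin(5*pi*u)/(25*pi**2) + 6*cos(5*pi*u)/(125*pi**3); evaluating from 0 to 1: ∫_{0}^{1} (3*u**2 + u) sin(5*pi*u) du = (2*(-3 + 50*pi**2)/(125*pi**3)) - (6/(125*pi**3)) = 4*(-3 + 25*pi**2)/(125*pi**3).
Hence b_5 = 2·(4*(-3 + 25*pi**2)/(125*pi**3)) = 8*(-3 + 25*pi**2)/(125*pi**3).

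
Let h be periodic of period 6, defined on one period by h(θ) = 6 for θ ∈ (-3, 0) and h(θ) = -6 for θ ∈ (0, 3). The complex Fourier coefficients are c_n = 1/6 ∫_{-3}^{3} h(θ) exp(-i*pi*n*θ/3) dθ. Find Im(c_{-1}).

Since h is real-valued, Im(c_{-1}) = -1/6 ∫_{-3}^{3} h(θ) sin(-pi*θ/3) dθ = b_{1}/2.
h is odd and sin(-pi*θ/3) is odd, so the integrand is even: ∫_{-3}^{3} h(θ) sin(-pi*θ/3) dθ = 2∫_0^{3} h(θ) sin(-pi*θ/3) dθ.
Directly, an antiderivative of (-6) sin(-pi*θ/3) is -18*cos(pi*θ/3)/pi; evaluating from 0 to 3: ∫_{0}^{3} (-6) sin(-pi*θ/3) dθ = (18/pi) - (-18/pi) = 36/pi.
So ∫_{-3}^{3} h(θ) sin(-pi*θ/3) dθ = 72/pi.
Hence Im(c_{-1}) = (-1/6)·(72/pi) = -12/pi.

-12/pi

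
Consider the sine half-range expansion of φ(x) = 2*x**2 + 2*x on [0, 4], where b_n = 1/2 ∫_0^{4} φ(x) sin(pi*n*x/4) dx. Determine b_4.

-20/pi

b_4 = 1/2 ∫_0^{4} (2*x**2 + 2*x) sin(pi*x) dx.
Integrating by parts twice (tabular method), an antiderivative of (2*x**2 + 2*x) sin(pi*x) is -2*x**2*cos(pi*x)/pi + 4*x*sin(pi*x)/pi**2 - 2*x*cos(pi*x)/pi + 2*sin(pi*x)/pi**2 + 4*cos(pi*x)/pi**3; evaluating from 0 to 4: ∫_{0}^{4} (2*x**2 + 2*x) sin(pi*x) dx = (-40/pi + 4/pi**3) - (4/pi**3) = -40/pi.
Hence b_4 = (1/2)·(-40/pi) = -20/pi.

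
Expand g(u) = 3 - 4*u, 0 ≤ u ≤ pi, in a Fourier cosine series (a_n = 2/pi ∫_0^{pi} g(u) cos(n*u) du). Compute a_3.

a_3 = 2/pi ∫_0^{pi} (3 - 4*u) cos(3*u) du.
Integrating by parts (boundary term plus one more integral), an antiderivative of (3 - 4*u) cos(3*u) is -4*u*sin(3*u)/3 + sin(3*u) - 4*cos(3*u)/9; evaluating from 0 to pi: ∫_{0}^{pi} (3 - 4*u) cos(3*u) du = (4/9) - (-4/9) = 8/9.
Hence a_3 = (2/pi)·(8/9) = 16/(9*pi).

16/(9*pi)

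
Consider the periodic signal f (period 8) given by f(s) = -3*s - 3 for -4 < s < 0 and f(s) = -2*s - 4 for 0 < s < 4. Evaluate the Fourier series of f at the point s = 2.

f is continuous at s = 2 with value -8, so the series converges to -8 there.

-8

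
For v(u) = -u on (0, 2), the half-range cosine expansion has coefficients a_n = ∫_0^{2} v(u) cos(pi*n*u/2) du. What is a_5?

a_5 = ∫_0^{2} (-u) cos(5*pi*u/2) du.
Integrating by parts (boundary term plus one more integral), an antiderivative of (-u) cos(5*pi*u/2) is -2*u*sin(5*pi*u/2)/(5*pi) - 4*cos(5*pi*u/2)/(25*pi**2); evaluating from 0 to 2: ∫_{0}^{2} (-u) cos(5*pi*u/2) du = (4/(25*pi**2)) - (-4/(25*pi**2)) = 8/(25*pi**2).
Hence a_5 = 8/(25*pi**2).

8/(25*pi**2)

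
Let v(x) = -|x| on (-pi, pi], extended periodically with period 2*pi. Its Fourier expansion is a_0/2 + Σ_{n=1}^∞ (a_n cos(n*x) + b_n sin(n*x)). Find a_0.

a_0 = 1/pi ∫_{-pi}^{pi} v(x) dx = 1/pi · (-pi**2) = -pi.

-pi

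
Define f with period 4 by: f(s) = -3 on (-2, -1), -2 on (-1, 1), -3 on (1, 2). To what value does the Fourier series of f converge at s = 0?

-2

f is continuous at s = 0 with value -2, so the series converges to -2 there.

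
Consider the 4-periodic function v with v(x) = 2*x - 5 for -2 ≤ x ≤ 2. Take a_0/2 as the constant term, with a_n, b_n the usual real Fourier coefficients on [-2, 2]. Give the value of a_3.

0

a_3 = 1/2 ∫_{-2}^{2} v(x) cos(3*pi*x/2) dx.
Integrating by parts (boundary term plus one more integral), an antiderivative of (2*x - 5) cos(3*pi*x/2) is 4*x*sin(3*pi*x/2)/(3*pi) - 10*sin(3*pi*x/2)/(3*pi) + 8*cos(3*pi*x/2)/(9*pi**2); evaluating from -2 to 2: ∫_{-2}^{2} (2*x - 5) cos(3*pi*x/2) dx = (-8/(9*pi**2)) - (-8/(9*pi**2)) = 0.
Hence a_3 = (1/2)·(0) = 0.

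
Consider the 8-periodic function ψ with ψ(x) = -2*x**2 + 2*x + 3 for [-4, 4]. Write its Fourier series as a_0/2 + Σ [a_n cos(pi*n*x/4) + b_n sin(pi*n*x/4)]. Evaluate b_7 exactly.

16/(7*pi)

b_7 = 1/4 ∫_{-4}^{4} ψ(x) sin(7*pi*x/4) dx.
Integrating by parts twice (tabular method), an antiderivative of (-2*x**2 + 2*x + 3) sin(7*pi*x/4) is 8*x**2*cos(7*pi*x/4)/(7*pi) - 64*x*sin(7*pi*x/4)/(49*pi**2) - 8*x*cos(7*pi*x/4)/(7*pi) + 32*sin(7*pi*x/4)/(49*pi**2) - 12*cos(7*pi*x/4)/(7*pi) - 256*cos(7*pi*x/4)/(343*pi**3); evaluating from -4 to 4: ∫_{-4}^{4} (-2*x**2 + 2*x + 3) sin(7*pi*x/4) dx = (-12/pi + 256/(343*pi**3)) - (4*(64 - 1813*pi**2)/(343*pi**3)) = 64/(7*pi).
Hence b_7 = (1/4)·(64/(7*pi)) = 16/(7*pi).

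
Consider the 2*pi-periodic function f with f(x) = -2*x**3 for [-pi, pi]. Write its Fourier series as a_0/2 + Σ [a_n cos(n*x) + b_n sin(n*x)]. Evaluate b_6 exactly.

b_6 = 1/pi ∫_{-pi}^{pi} f(x) sin(6*x) dx.
f is odd and sin(6*x) is odd, so the integrand is even and b_6 = 2/pi ∫_0^{pi} f(x) sin(6*x) dx.
Integrating by parts three times (tabular method), an antiderivative of (-2*x**3) sin(6*x) is x**3*cos(6*x)/3 - x**2*sin(6*x)/6 - x*cos(6*x)/18 + sin(6*x)/108; evaluating from 0 to pi: ∫_{0}^{pi} (-2*x**3) sin(6*x) dx = (-pi/18 + pi**3/3) - (0) = -pi/18 + pi**3/3.
Hence b_6 = (2/pi)·(-pi/18 + pi**3/3) = -1/9 + 2*pi**2/3.

-1/9 + 2*pi**2/3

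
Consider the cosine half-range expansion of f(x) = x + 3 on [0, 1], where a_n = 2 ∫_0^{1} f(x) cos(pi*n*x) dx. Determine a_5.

a_5 = 2 ∫_0^{1} (x + 3) cos(5*pi*x) dx.
Integrating by parts (boundary term plus one more integral), an antiderivative of (x + 3) cos(5*pi*x) is x*sin(5*pi*x)/(5*pi) + 3*sin(5*pi*x)/(5*pi) + cos(5*pi*x)/(25*pi**2); evaluating from 0 to 1: ∫_{0}^{1} (x + 3) cos(5*pi*x) dx = (-1/(25*pi**2)) - (1/(25*pi**2)) = -2/(25*pi**2).
Hence a_5 = 2·(-2/(25*pi**2)) = -4/(25*pi**2).

-4/(25*pi**2)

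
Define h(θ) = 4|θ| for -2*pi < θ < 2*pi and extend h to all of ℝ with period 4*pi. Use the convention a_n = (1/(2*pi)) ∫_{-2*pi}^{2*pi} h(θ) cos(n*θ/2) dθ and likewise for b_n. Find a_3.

-32/(9*pi)

a_3 = (1/(2*pi)) ∫_{-2*pi}^{2*pi} h(θ) cos(3*θ/2) dθ.
h is even and cos(3*θ/2) is even, so the integrand is even and a_3 = 1/pi ∫_0^{2*pi} h(θ) cos(3*θ/2) dθ.
Integrating by parts (boundary term plus one more integral), an antiderivative of (4*θ) cos(3*θ/2) is 8*θ*sin(3*θ/2)/3 + 16*cos(3*θ/2)/9; evaluating from 0 to 2*pi: ∫_{0}^{2*pi} (4*θ) cos(3*θ/2) dθ = (-16/9) - (16/9) = -32/9.
Hence a_3 = (1/pi)·(-32/9) = -32/(9*pi).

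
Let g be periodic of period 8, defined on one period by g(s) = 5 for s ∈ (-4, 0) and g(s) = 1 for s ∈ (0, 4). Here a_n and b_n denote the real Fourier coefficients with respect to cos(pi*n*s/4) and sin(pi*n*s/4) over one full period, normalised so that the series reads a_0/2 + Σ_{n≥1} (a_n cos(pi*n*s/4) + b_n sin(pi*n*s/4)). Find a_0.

6

a_0 = 1/4 ∫_{-4}^{4} g(s) ds = 1/4 · (24) = 6.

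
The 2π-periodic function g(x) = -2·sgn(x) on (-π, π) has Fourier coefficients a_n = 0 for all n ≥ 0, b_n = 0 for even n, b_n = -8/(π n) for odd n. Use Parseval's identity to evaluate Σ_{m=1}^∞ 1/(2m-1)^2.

pi**2/8

Parseval: Σ b_n^2 = (1/π) ∫_{-π}^{π} g(x)^2 dx = 8.
Only odd n contribute, with b_n^2 = 64/(π^2 n^2), so Σ_{m≥1} 1/(2m-1)^2 = π^2·(8)/64 = pi**2/8.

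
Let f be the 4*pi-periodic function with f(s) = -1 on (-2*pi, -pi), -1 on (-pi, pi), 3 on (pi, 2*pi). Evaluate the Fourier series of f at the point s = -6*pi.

1

s = -6*pi differs from s = 2*pi by -2 full period(s), and the series is 4*pi-periodic.
At s = 2*pi the one-sided limits are f(2*pi^-) = 3 and f(2*pi^+) = -1.
By Dirichlet's theorem the series converges to their average, [(3) + (-1)]/2 = 1.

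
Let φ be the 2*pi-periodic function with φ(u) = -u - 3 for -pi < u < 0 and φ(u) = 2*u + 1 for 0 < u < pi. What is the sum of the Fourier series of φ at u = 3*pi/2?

u = 3*pi/2 differs from u = -pi/2 by 1 full period(s), and the series is 2*pi-periodic.
φ is continuous at u = -pi/2 with value -3 + pi/2, so the series converges to -3 + pi/2 there.

-3 + pi/2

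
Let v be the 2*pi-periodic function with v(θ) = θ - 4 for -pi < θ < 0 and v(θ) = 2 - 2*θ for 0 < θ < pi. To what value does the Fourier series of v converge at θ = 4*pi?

-1

θ = 4*pi differs from θ = 0 by 2 full period(s), and the series is 2*pi-periodic.
At θ = 0 the one-sided limits are v(0^-) = -4 and v(0^+) = 2.
By Dirichlet's theorem the series converges to their average, [(-4) + (2)]/2 = -1.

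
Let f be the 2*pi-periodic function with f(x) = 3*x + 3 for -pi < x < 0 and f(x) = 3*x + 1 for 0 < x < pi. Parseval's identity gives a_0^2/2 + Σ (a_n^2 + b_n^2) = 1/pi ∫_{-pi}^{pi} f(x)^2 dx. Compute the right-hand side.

-6*pi + 10 + 6*pi**2

1/pi ∫_{-pi}^{pi} f(x)^2 dx = 1/pi · (2*pi*(-3*pi + 5 + 3*pi**2)) = -6*pi + 10 + 6*pi**2.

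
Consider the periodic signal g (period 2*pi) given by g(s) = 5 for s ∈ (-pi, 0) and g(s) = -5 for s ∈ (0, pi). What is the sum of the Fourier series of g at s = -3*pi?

0

s = -3*pi differs from s = -pi by -1 full period(s), and the series is 2*pi-periodic.
At s = -pi the one-sided limits are g(-pi^-) = -5 and g(-pi^+) = 5.
By Dirichlet's theorem the series converges to their average, [(-5) + (5)]/2 = 0.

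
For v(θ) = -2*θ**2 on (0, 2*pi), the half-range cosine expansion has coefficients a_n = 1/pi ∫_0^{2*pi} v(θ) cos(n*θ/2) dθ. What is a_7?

a_7 = 1/pi ∫_0^{2*pi} (-2*θ**2) cos(7*θ/2) dθ.
Integrating by parts twice (tabular method), an antiderivative of (-2*θ**2) cos(7*θ/2) is -4*θ**2*sin(7*θ/2)/7 - 16*θ*cos(7*θ/2)/49 + 32*sin(7*θ/2)/343; evaluating from 0 to 2*pi: ∫_{0}^{2*pi} (-2*θ**2) cos(7*θ/2) dθ = (32*pi/49) - (0) = 32*pi/49.
Hence a_7 = (1/pi)·(32*pi/49) = 32/49.

32/49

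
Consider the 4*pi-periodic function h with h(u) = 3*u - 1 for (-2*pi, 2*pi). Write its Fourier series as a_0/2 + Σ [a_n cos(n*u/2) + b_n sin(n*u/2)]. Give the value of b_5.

12/5

b_5 = (1/(2*pi)) ∫_{-2*pi}^{2*pi} h(u) sin(5*u/2) du.
Integrating by parts (boundary term plus one more integral), an antiderivative of (3*u - 1) sin(5*u/2) is -6*u*cos(5*u/2)/5 + 12*sin(5*u/2)/25 + 2*cos(5*u/2)/5; evaluating from -2*pi to 2*pi: ∫_{-2*pi}^{2*pi} (3*u - 1) sin(5*u/2) du = (-2/5 + 12*pi/5) - (-12*pi/5 - 2/5) = 24*pi/5.
Hence b_5 = (1/(2*pi))·(24*pi/5) = 12/5.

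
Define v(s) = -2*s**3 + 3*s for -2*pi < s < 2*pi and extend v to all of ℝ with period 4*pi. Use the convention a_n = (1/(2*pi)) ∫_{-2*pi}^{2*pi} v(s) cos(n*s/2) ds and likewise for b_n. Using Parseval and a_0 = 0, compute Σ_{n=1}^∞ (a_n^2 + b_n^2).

Parseval: a_0^2/2 + Σ_{n≥1} (a_n^2+b_n^2) = (1/(2*pi)) ∫_{-2*pi}^{2*pi} v(s)^2 ds = 8*pi**2*(-336*pi**2 + 105 + 320*pi**4)/35.
Subtract a_0^2/2 = 0: Σ (a_n^2+b_n^2) = 8*pi**2*(-336*pi**2 + 105 + 320*pi**4)/35.

8*pi**2*(-336*pi**2 + 105 + 320*pi**4)/35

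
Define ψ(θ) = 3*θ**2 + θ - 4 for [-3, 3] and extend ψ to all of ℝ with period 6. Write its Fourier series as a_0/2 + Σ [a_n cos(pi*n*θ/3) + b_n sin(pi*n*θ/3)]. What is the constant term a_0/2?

5

a_0 = 1/3 ∫_{-3}^{3} ψ(θ) dθ = 1/3 · (30) = 10.
So the constant term a_0/2 = 5.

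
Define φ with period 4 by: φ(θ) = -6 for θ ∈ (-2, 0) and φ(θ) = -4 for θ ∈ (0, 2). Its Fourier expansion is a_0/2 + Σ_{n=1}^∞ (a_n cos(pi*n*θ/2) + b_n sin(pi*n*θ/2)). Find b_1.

b_1 = 1/2 ∫_{-2}^{2} φ(θ) sin(pi*θ/2) dθ.
Split the integral at the breakpoints.
Directly, an antiderivative of (-6) sin(pi*θ/2) is 12*cos(pi*θ/2)/pi; evaluating from -2 to 0: ∫_{-2}^{0} (-6) sin(pi*θ/2) dθ = (12/pi) - (-12/pi) = 24/pi.
Directly, an antiderivative of (-4) sin(pi*θ/2) is 8*cos(pi*θ/2)/pi; evaluating from 0 to 2: ∫_{0}^{2} (-4) sin(pi*θ/2) dθ = (-8/pi) - (8/pi) = -16/pi.
Summing the pieces and multiplying by (1/2) gives b_1 = 4/pi.

4/pi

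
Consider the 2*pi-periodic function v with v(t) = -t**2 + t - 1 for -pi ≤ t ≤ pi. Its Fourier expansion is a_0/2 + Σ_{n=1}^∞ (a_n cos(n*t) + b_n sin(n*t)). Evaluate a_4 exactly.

a_4 = 1/pi ∫_{-pi}^{pi} v(t) cos(4*t) dt.
Integrating by parts twice (tabular method), an antiderivative of (-t**2 + t - 1) cos(4*t) is -t**2*sin(4*t)/4 + t*sin(4*t)/4 - t*cos(4*t)/8 - 7*sin(4*t)/32 + cos(4*t)/16; evaluating from -pi to pi: ∫_{-pi}^{pi} (-t**2 + t - 1) cos(4*t) dt = (1/16 - pi/8) - (1/16 + pi/8) = -pi/4.
Hence a_4 = (1/pi)·(-pi/4) = -1/4.

-1/4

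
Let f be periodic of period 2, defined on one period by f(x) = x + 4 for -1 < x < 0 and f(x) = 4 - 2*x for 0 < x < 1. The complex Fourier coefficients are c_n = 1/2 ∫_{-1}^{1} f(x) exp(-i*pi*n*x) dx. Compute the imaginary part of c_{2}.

Since f is real-valued, Im(c_{2}) = -1/2 ∫_{-1}^{1} f(x) sin(2*pi*x) dx = -b_{2}/2.
Split the integral at the breakpoints.
Integrating by parts (boundary term plus one more integral), an antiderivative of (x + 4) sin(2*pi*x) is -x*cos(2*pi*x)/(2*pi) + sin(2*pi*x)/(4*pi**2) - 2*cos(2*pi*x)/pi; evaluating from -1 to 0: ∫_{-1}^{0} (x + 4) sin(2*pi*x) dx = (-2/pi) - (-3/(2*pi)) = -1/(2*pi).
Integrating by parts (boundary term plus one more integral), an antiderivative of (4 - 2*x) sin(2*pi*x) is x*cos(2*pi*x)/pi - sin(2*pi*x)/(2*pi**2) - 2*cos(2*pi*x)/pi; evaluating from 0 to 1: ∫_{0}^{1} (4 - 2*x) sin(2*pi*x) dx = (-1/pi) - (-2/pi) = 1/pi.
So ∫_{-1}^{1} f(x) sin(2*pi*x) dx = 1/(2*pi).
Hence Im(c_{2}) = (-1/2)·(1/(2*pi)) = -1/(4*pi).

-1/(4*pi)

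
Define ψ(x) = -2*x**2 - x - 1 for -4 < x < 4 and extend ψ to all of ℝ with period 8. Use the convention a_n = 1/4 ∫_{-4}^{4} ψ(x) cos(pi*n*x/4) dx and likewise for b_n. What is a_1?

a_1 = 1/4 ∫_{-4}^{4} ψ(x) cos(pi*x/4) dx.
Integrating by parts twice (tabular method), an antiderivative of (-2*x**2 - x - 1) cos(pi*x/4) is -8*x**2*sin(pi*x/4)/pi - 4*x*sin(pi*x/4)/pi - 64*x*cos(pi*x/4)/pi**2 - 4*sin(pi*x/4)/pi + 256*sin(pi*x/4)/pi**3 - 16*cos(pi*x/4)/pi**2; evaluating from -4 to 4: ∫_{-4}^{4} (-2*x**2 - x - 1) cos(pi*x/4) dx = (272/pi**2) - (-240/pi**2) = 512/pi**2.
Hence a_1 = (1/4)·(512/pi**2) = 128/pi**2.

128/pi**2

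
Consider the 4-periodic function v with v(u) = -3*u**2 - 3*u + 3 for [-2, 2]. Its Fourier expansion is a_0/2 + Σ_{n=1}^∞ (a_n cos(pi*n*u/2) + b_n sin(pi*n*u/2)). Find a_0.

-2

a_0 = 1/2 ∫_{-2}^{2} v(u) du = 1/2 · (-4) = -2.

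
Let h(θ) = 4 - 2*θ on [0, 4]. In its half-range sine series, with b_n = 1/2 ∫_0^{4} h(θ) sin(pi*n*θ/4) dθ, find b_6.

8/(3*pi)

b_6 = 1/2 ∫_0^{4} (4 - 2*θ) sin(3*pi*θ/2) dθ.
Integrating by parts (boundary term plus one more integral), an antiderivative of (4 - 2*θ) sin(3*pi*θ/2) is 4*θ*cos(3*pi*θ/2)/(3*pi) - 8*sin(3*pi*θ/2)/(9*pi**2) - 8*cos(3*pi*θ/2)/(3*pi); evaluating from 0 to 4: ∫_{0}^{4} (4 - 2*θ) sin(3*pi*θ/2) dθ = (8/(3*pi)) - (-8/(3*pi)) = 16/(3*pi).
Hence b_6 = (1/2)·(16/(3*pi)) = 8/(3*pi).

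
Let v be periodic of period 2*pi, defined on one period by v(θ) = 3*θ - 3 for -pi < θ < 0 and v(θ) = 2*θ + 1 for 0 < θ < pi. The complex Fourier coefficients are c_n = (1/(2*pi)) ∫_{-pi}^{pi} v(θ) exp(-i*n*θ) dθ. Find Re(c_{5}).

1/(25*pi)

Since v is real-valued, Re(c_{5}) = (1/(2*pi)) ∫_{-pi}^{pi} v(θ) cos(5*θ) dθ = a_{5}/2.
Split the integral at the breakpoints.
Integrating by parts (boundary term plus one more integral), an antiderivative of (3*θ - 3) cos(5*θ) is 3*θ*sin(5*θ)/5 - 3*sin(5*θ)/5 + 3*cos(5*θ)/25; evaluating from -pi to 0: ∫_{-pi}^{0} (3*θ - 3) cos(5*θ) dθ = (3/25) - (-3/25) = 6/25.
Integrating by parts (boundary term plus one more integral), an antiderivative of (2*θ + 1) cos(5*θ) is 2*θ*sin(5*θ)/5 + sin(5*θ)/5 + 2*cos(5*θ)/25; evaluating from 0 to pi: ∫_{0}^{pi} (2*θ + 1) cos(5*θ) dθ = (-2/25) - (2/25) = -4/25.
So ∫_{-pi}^{pi} v(θ) cos(5*θ) dθ = 2/25.
Hence Re(c_{5}) = (1/(2*pi))·(2/25) = 1/(25*pi).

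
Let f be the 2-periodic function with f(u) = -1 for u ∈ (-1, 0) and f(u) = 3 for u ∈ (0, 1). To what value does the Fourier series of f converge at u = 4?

u = 4 differs from u = 0 by 2 full period(s), and the series is 2-periodic.
At u = 0 the one-sided limits are f(0^-) = -1 and f(0^+) = 3.
By Dirichlet's theorem the series converges to their average, [(-1) + (3)]/2 = 1.

1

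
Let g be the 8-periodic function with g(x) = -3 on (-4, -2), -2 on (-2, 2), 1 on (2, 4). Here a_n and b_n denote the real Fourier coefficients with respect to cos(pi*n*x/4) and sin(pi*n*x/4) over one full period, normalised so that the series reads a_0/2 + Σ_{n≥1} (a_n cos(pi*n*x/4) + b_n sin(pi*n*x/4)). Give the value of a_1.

a_1 = 1/4 ∫_{-4}^{4} g(x) cos(pi*x/4) dx.
Split the integral at the breakpoints.
Directly, an antiderivative of (-3) cos(pi*x/4) is -12*sin(pi*x/4)/pi; evaluating from -4 to -2: ∫_{-4}^{-2} (-3) cos(pi*x/4) dx = (12/pi) - (0) = 12/pi.
Directly, an antiderivative of (-2) cos(pi*x/4) is -8*sin(pi*x/4)/pi; evaluating from -2 to 2: ∫_{-2}^{2} (-2) cos(pi*x/4) dx = (-8/pi) - (8/pi) = -16/pi.
Directly, an antiderivative of (1) cos(pi*x/4) is 4*sin(pi*x/4)/pi; evaluating from 2 to 4: ∫_{2}^{4} (1) cos(pi*x/4) dx = (0) - (4/pi) = -4/pi.
Summing the pieces and multiplying by (1/4) gives a_1 = -2/pi.

-2/pi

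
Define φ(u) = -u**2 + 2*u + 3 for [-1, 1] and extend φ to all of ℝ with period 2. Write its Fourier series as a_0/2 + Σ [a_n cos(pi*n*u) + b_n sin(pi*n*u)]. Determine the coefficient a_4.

a_4 = ∫_{-1}^{1} φ(u) cos(4*pi*u) du.
Integrating by parts twice (tabular method), an antiderivative of (-u**2 + 2*u + 3) cos(4*pi*u) is -u**2*sin(4*pi*u)/(4*pi) + u*sin(4*pi*u)/(2*pi) - u*cos(4*pi*u)/(8*pi**2) + sin(4*pi*u)/(32*pi**3) + 3*sin(4*pi*u)/(4*pi) + cos(4*pi*u)/(8*pi**2); evaluating from -1 to 1: ∫_{-1}^{1} (-u**2 + 2*u + 3) cos(4*pi*u) du = (0) - (1/(4*pi**2)) = -1/(4*pi**2).
Hence a_4 = -1/(4*pi**2).

-1/(4*pi**2)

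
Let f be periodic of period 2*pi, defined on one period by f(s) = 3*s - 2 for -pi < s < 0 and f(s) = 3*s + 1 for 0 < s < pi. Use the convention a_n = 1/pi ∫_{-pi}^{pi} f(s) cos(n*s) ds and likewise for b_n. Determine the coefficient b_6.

-1

b_6 = 1/pi ∫_{-pi}^{pi} f(s) sin(6*s) ds.
Split the integral at the breakpoints.
Integrating by parts (boundary term plus one more integral), an antiderivative of (3*s - 2) sin(6*s) is -s*cos(6*s)/2 + sin(6*s)/12 + cos(6*s)/3; evaluating from -pi to 0: ∫_{-pi}^{0} (3*s - 2) sin(6*s) ds = (1/3) - (1/3 + pi/2) = -pi/2.
Integrating by parts (boundary term plus one more integral), an antiderivative of (3*s + 1) sin(6*s) is -s*cos(6*s)/2 + sin(6*s)/12 - cos(6*s)/6; evaluating from 0 to pi: ∫_{0}^{pi} (3*s + 1) sin(6*s) ds = (-pi/2 - 1/6) - (-1/6) = -pi/2.
Summing the pieces and multiplying by (1/pi) gives b_6 = -1.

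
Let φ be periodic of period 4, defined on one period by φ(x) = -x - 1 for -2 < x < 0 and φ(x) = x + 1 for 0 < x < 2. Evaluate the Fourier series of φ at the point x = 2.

2

At x = 2 the one-sided limits are φ(2^-) = 3 and φ(2^+) = 1.
By Dirichlet's theorem the series converges to their average, [(3) + (1)]/2 = 2.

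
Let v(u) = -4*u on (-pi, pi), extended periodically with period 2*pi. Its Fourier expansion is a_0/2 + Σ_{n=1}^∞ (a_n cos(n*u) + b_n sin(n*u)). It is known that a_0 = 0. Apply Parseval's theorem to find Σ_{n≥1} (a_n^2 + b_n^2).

Parseval: a_0^2/2 + Σ_{n≥1} (a_n^2+b_n^2) = 1/pi ∫_{-pi}^{pi} v(u)^2 du = 32*pi**2/3.
Subtract a_0^2/2 = 0: Σ (a_n^2+b_n^2) = 32*pi**2/3.

32*pi**2/3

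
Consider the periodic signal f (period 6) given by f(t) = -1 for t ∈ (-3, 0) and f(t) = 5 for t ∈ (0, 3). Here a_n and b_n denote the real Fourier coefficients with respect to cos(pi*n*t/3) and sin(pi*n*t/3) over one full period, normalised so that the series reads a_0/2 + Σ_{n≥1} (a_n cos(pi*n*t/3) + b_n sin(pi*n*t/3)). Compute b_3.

4/pi

b_3 = 1/3 ∫_{-3}^{3} f(t) sin(pi*t) dt.
Split the integral at the breakpoints.
Directly, an antiderivative of (-1) sin(pi*t) is cos(pi*t)/pi; evaluating from -3 to 0: ∫_{-3}^{0} (-1) sin(pi*t) dt = (1/pi) - (-1/pi) = 2/pi.
Directly, an antiderivative of (5) sin(pi*t) is -5*cos(pi*t)/pi; evaluating from 0 to 3: ∫_{0}^{3} (5) sin(pi*t) dt = (5/pi) - (-5/pi) = 10/pi.
Summing the pieces and multiplying by (1/3) gives b_3 = 4/pi.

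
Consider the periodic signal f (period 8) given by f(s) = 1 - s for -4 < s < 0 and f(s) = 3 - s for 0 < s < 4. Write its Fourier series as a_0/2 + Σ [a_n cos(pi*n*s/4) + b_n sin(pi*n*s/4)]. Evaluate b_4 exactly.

2/pi

b_4 = 1/4 ∫_{-4}^{4} f(s) sin(pi*s) ds.
Split the integral at the breakpoints.
Integrating by parts (boundary term plus one more integral), an antiderivative of (1 - s) sin(pi*s) is s*cos(pi*s)/pi - sin(pi*s)/pi**2 - cos(pi*s)/pi; evaluating from -4 to 0: ∫_{-4}^{0} (1 - s) sin(pi*s) ds = (-1/pi) - (-5/pi) = 4/pi.
Integrating by parts (boundary term plus one more integral), an antiderivative of (3 - s) sin(pi*s) is s*cos(pi*s)/pi - sin(pi*s)/pi**2 - 3*cos(pi*s)/pi; evaluating from 0 to 4: ∫_{0}^{4} (3 - s) sin(pi*s) ds = (1/pi) - (-3/pi) = 4/pi.
Summing the pieces and multiplying by (1/4) gives b_4 = 2/pi.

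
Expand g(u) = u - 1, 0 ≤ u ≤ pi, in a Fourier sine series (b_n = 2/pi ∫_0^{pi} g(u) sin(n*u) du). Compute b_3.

b_3 = 2/pi ∫_0^{pi} (u - 1) sin(3*u) du.
Integrating by parts (boundary term plus one more integral), an antiderivative of (u - 1) sin(3*u) is -u*cos(3*u)/3 + sin(3*u)/9 + cos(3*u)/3; evaluating from 0 to pi: ∫_{0}^{pi} (u - 1) sin(3*u) du = (-1/3 + pi/3) - (1/3) = -2/3 + pi/3.
Hence b_3 = (2/pi)·(-2/3 + pi/3) = 2*(-2 + pi)/(3*pi).

2*(-2 + pi)/(3*pi)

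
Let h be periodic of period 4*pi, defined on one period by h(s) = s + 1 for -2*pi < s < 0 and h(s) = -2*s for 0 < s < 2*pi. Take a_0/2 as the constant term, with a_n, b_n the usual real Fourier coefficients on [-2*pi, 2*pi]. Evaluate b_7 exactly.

2*(-pi - 1)/(7*pi)

b_7 = (1/(2*pi)) ∫_{-2*pi}^{2*pi} h(s) sin(7*s/2) ds.
Split the integral at the breakpoints.
Integrating by parts (boundary term plus one more integral), an antiderivative of (s + 1) sin(7*s/2) is -2*s*cos(7*s/2)/7 + 4*sin(7*s/2)/49 - 2*cos(7*s/2)/7; evaluating from -2*pi to 0: ∫_{-2*pi}^{0} (s + 1) sin(7*s/2) ds = (-2/7) - (2/7 - 4*pi/7) = -4/7 + 4*pi/7.
Integrating by parts (boundary term plus one more integral), an antiderivative of (-2*s) sin(7*s/2) is 4*s*cos(7*s/2)/7 - 8*sin(7*s/2)/49; evaluating from 0 to 2*pi: ∫_{0}^{2*pi} (-2*s) sin(7*s/2) ds = (-8*pi/7) - (0) = -8*pi/7.
Summing the pieces and multiplying by (1/(2*pi)) gives b_7 = 2*(-pi - 1)/(7*pi).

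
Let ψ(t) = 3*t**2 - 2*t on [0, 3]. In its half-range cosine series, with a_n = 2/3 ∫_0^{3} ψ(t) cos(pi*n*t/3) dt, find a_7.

a_7 = 2/3 ∫_0^{3} (3*t**2 - 2*t) cos(7*pi*t/3) dt.
Integrating by parts twice (tabular method), an antiderivative of (3*t**2 - 2*t) cos(7*pi*t/3) is 9*t**2*sin(7*pi*t/3)/(7*pi) - 6*t*sin(7*pi*t/3)/(7*pi) + 54*t*cos(7*pi*t/3)/(49*pi**2) - 162*sin(7*pi*t/3)/(343*pi**3) - 18*cos(7*pi*t/3)/(49*pi**2); evaluating from 0 to 3: ∫_{0}^{3} (3*t**2 - 2*t) cos(7*pi*t/3) dt = (-144/(49*pi**2)) - (-18/(49*pi**2)) = -18/(7*pi**2).
Hence a_7 = (2/3)·(-18/(7*pi**2)) = -12/(7*pi**2).

-12/(7*pi**2)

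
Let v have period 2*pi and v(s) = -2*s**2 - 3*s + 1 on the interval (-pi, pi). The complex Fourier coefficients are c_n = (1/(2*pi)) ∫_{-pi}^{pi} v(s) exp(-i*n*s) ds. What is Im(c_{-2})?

3/2

Since v is real-valued, Im(c_{-2}) = -(1/(2*pi)) ∫_{-pi}^{pi} v(s) sin(-2*s) ds = b_{2}/2.
Integrating by parts twice (tabular method), an antiderivative of (-2*s**2 - 3*s + 1) sin(-2*s) is -s**2*cos(2*s) + s*sin(2*s) - 3*s*cos(2*s)/2 + 3*sin(2*s)/4 + cos(2*s); evaluating from -pi to pi: ∫_{-pi}^{pi} (-2*s**2 - 3*s + 1) sin(-2*s) ds = (-pi**2 - 3*pi/2 + 1) - (-pi**2 + 1 + 3*pi/2) = -3*pi.
Hence Im(c_{-2}) = (-1/(2*pi))·(-3*pi) = 3/2.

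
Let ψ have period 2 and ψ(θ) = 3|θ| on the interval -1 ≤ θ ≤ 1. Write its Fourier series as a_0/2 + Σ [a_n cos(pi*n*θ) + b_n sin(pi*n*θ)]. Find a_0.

3

a_0 = ∫_{-1}^{1} ψ(θ) dθ = 3.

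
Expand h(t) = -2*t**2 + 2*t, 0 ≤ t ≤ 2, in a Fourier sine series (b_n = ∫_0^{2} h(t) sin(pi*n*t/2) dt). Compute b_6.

b_6 = ∫_0^{2} (-2*t**2 + 2*t) sin(3*pi*t) dt.
Integrating by parts twice (tabular method), an antiderivative of (-2*t**2 + 2*t) sin(3*pi*t) is 2*t**2*cos(3*pi*t)/(3*pi) - 4*t*sin(3*pi*t)/(9*pi**2) - 2*t*cos(3*pi*t)/(3*pi) + 2*sin(3*pi*t)/(9*pi**2) - 4*cos(3*pi*t)/(27*pi**3); evaluating from 0 to 2: ∫_{0}^{2} (-2*t**2 + 2*t) sin(3*pi*t) dt = (4*(-1 + 9*pi**2)/(27*pi**3)) - (-4/(27*pi**3)) = 4/(3*pi).
Hence b_6 = 4/(3*pi).

4/(3*pi)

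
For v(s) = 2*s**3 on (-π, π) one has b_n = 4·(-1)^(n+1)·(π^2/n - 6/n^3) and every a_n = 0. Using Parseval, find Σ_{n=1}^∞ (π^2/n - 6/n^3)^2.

Parseval: Σ b_n^2 = (1/π) ∫_{-π}^{π} v(s)^2 ds = 8*pi**6/7.
b_n^2 = 16·(π^2/n - 6/n^3)^2, so the sum equals (8*pi**6/7)/16 = pi**6/14.

pi**6/14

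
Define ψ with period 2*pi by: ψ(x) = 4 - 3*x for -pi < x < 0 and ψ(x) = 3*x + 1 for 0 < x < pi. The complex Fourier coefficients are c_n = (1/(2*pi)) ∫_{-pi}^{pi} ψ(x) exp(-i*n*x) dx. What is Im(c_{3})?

Since ψ is real-valued, Im(c_{3}) = -(1/(2*pi)) ∫_{-pi}^{pi} ψ(x) sin(3*x) dx = -b_{3}/2.
Split the integral at the breakpoints.
Integrating by parts (boundary term plus one more integral), an antiderivative of (4 - 3*x) sin(3*x) is x*cos(3*x) - sin(3*x)/3 - 4*cos(3*x)/3; evaluating from -pi to 0: ∫_{-pi}^{0} (4 - 3*x) sin(3*x) dx = (-4/3) - (4/3 + pi) = -pi - 8/3.
Integrating by parts (boundary term plus one more integral), an antiderivative of (3*x + 1) sin(3*x) is -x*cos(3*x) + sin(3*x)/3 - cos(3*x)/3; evaluating from 0 to pi: ∫_{0}^{pi} (3*x + 1) sin(3*x) dx = (1/3 + pi) - (-1/3) = 2/3 + pi.
So ∫_{-pi}^{pi} ψ(x) sin(3*x) dx = -2.
Hence Im(c_{3}) = (-1/(2*pi))·(-2) = 1/pi.

1/pi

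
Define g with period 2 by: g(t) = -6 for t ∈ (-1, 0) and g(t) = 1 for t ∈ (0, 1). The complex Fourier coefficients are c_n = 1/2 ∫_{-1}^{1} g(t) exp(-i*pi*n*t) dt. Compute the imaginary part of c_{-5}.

Since g is real-valued, Im(c_{-5}) = -1/2 ∫_{-1}^{1} g(t) sin(-5*pi*t) dt = b_{5}/2.
Split the integral at the breakpoints.
Directly, an antiderivative of (-6) sin(-5*pi*t) is -6*cos(5*pi*t)/(5*pi); evaluating from -1 to 0: ∫_{-1}^{0} (-6) sin(-5*pi*t) dt = (-6/(5*pi)) - (6/(5*pi)) = -12/(5*pi).
Directly, an antiderivative of (1) sin(-5*pi*t) is cos(5*pi*t)/(5*pi); evaluating from 0 to 1: ∫_{0}^{1} (1) sin(-5*pi*t) dt = (-1/(5*pi)) - (1/(5*pi)) = -2/(5*pi).
So ∫_{-1}^{1} g(t) sin(-5*pi*t) dt = -14/(5*pi).
Hence Im(c_{-5}) = (-1/2)·(-14/(5*pi)) = 7/(5*pi).

7/(5*pi)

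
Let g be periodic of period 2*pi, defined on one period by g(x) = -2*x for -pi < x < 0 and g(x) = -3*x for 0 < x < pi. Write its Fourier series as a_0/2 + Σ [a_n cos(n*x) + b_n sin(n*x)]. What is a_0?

a_0 = 1/pi ∫_{-pi}^{pi} g(x) dx = 1/pi · (-pi**2/2) = -pi/2.

-pi/2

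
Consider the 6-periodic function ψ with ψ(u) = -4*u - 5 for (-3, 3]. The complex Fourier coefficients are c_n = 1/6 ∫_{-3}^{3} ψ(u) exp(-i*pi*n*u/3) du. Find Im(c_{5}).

Since ψ is real-valued, Im(c_{5}) = -1/6 ∫_{-3}^{3} ψ(u) sin(5*pi*u/3) du = -b_{5}/2.
Integrating by parts (boundary term plus one more integral), an antiderivative of (-4*u - 5) sin(5*pi*u/3) is 12*u*cos(5*pi*u/3)/(5*pi) - 36*sin(5*pi*u/3)/(25*pi**2) + 3*cos(5*pi*u/3)/pi; evaluating from -3 to 3: ∫_{-3}^{3} (-4*u - 5) sin(5*pi*u/3) du = (-51/(5*pi)) - (21/(5*pi)) = -72/(5*pi).
Hence Im(c_{5}) = (-1/6)·(-72/(5*pi)) = 12/(5*pi).

12/(5*pi)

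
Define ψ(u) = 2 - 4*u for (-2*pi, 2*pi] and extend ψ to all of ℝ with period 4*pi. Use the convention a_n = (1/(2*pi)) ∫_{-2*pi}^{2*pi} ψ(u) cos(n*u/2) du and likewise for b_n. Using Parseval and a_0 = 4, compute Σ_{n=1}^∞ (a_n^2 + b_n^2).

Parseval: a_0^2/2 + Σ_{n≥1} (a_n^2+b_n^2) = (1/(2*pi)) ∫_{-2*pi}^{2*pi} ψ(u)^2 du = 8 + 128*pi**2/3.
Subtract a_0^2/2 = 8: Σ (a_n^2+b_n^2) = 128*pi**2/3.

128*pi**2/3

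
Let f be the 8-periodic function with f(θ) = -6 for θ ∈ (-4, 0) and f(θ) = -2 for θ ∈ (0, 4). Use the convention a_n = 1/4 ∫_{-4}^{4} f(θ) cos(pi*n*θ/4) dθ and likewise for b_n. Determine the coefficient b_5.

b_5 = 1/4 ∫_{-4}^{4} f(θ) sin(5*pi*θ/4) dθ.
Split the integral at the breakpoints.
Directly, an antiderivative of (-6) sin(5*pi*θ/4) is 24*cos(5*pi*θ/4)/(5*pi); evaluating from -4 to 0: ∫_{-4}^{0} (-6) sin(5*pi*θ/4) dθ = (24/(5*pi)) - (-24/(5*pi)) = 48/(5*pi).
Directly, an antiderivative of (-2) sin(5*pi*θ/4) is 8*cos(5*pi*θ/4)/(5*pi); evaluating from 0 to 4: ∫_{0}^{4} (-2) sin(5*pi*θ/4) dθ = (-8/(5*pi)) - (8/(5*pi)) = -16/(5*pi).
Summing the pieces and multiplying by (1/4) gives b_5 = 8/(5*pi).

8/(5*pi)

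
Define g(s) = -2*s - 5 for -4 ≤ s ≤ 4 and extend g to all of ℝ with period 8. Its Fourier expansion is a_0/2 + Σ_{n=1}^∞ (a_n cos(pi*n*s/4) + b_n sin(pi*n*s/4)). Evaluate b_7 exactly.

-16/(7*pi)

b_7 = 1/4 ∫_{-4}^{4} g(s) sin(7*pi*s/4) ds.
Integrating by parts (boundary term plus one more integral), an antiderivative of (-2*s - 5) sin(7*pi*s/4) is 8*s*cos(7*pi*s/4)/(7*pi) - 32*sin(7*pi*s/4)/(49*pi**2) + 20*cos(7*pi*s/4)/(7*pi); evaluating from -4 to 4: ∫_{-4}^{4} (-2*s - 5) sin(7*pi*s/4) ds = (-52/(7*pi)) - (12/(7*pi)) = -64/(7*pi).
Hence b_7 = (1/4)·(-64/(7*pi)) = -16/(7*pi).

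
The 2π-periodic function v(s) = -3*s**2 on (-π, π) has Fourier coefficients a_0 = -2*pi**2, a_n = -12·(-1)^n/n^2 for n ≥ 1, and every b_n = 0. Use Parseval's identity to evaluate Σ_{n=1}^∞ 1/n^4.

Parseval: a_0^2/2 + Σ a_n^2 = (1/π) ∫_{-π}^{π} v(s)^2 ds = 18*pi**4/5.
Subtract a_0^2/2 = 2*pi**4: Σ a_n^2 = 8*pi**4/5.
Since a_n^2 = 144/n^4, Σ 1/n^4 = pi**4/90.

pi**4/90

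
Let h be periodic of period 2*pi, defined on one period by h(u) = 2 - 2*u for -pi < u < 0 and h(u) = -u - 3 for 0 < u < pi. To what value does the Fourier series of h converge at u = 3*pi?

u = 3*pi differs from u = -pi by 2 full period(s), and the series is 2*pi-periodic.
At u = -pi the one-sided limits are h(-pi^-) = -pi - 3 and h(-pi^+) = 2 + 2*pi.
By Dirichlet's theorem the series converges to their average, [(-pi - 3) + (2 + 2*pi)]/2 = -1/2 + pi/2.

-1/2 + pi/2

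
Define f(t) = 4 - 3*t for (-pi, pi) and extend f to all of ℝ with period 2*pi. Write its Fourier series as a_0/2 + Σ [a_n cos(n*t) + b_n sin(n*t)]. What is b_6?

b_6 = 1/pi ∫_{-pi}^{pi} f(t) sin(6*t) dt.
Integrating by parts (boundary term plus one more integral), an antiderivative of (4 - 3*t) sin(6*t) is t*cos(6*t)/2 - sin(6*t)/12 - 2*cos(6*t)/3; evaluating from -pi to pi: ∫_{-pi}^{pi} (4 - 3*t) sin(6*t) dt = (-2/3 + pi/2) - (-pi/2 - 2/3) = pi.
Hence b_6 = (1/pi)·(pi) = 1.

1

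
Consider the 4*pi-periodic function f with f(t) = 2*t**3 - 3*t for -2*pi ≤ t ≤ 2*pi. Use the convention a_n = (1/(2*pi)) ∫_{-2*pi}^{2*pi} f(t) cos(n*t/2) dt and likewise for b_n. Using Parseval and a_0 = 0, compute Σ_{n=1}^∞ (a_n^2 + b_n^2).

Parseval: a_0^2/2 + Σ_{n≥1} (a_n^2+b_n^2) = (1/(2*pi)) ∫_{-2*pi}^{2*pi} f(t)^2 dt = 8*pi**2*(-336*pi**2 + 105 + 320*pi**4)/35.
Subtract a_0^2/2 = 0: Σ (a_n^2+b_n^2) = 8*pi**2*(-336*pi**2 + 105 + 320*pi**4)/35.

8*pi**2*(-336*pi**2 + 105 + 320*pi**4)/35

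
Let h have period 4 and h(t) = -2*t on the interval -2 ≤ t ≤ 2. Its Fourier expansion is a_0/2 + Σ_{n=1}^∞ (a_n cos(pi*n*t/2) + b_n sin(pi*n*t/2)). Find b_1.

b_1 = 1/2 ∫_{-2}^{2} h(t) sin(pi*t/2) dt.
h is odd and sin(pi*t/2) is odd, so the integrand is even and b_1 = ∫_0^{2} h(t) sin(pi*t/2) dt.
Integrating by parts (boundary term plus one more integral), an antiderivative of (-2*t) sin(pi*t/2) is 4*t*cos(pi*t/2)/pi - 8*sin(pi*t/2)/pi**2; evaluating from 0 to 2: ∫_{0}^{2} (-2*t) sin(pi*t/2) dt = (-8/pi) - (0) = -8/pi.
Hence b_1 = -8/pi.

-8/pi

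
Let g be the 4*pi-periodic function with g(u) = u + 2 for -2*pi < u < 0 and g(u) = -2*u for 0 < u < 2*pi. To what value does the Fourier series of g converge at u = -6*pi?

1 - 3*pi

u = -6*pi differs from u = 2*pi by -2 full period(s), and the series is 4*pi-periodic.
At u = 2*pi the one-sided limits are g(2*pi^-) = -4*pi and g(2*pi^+) = 2 - 2*pi.
By Dirichlet's theorem the series converges to their average, [(-4*pi) + (2 - 2*pi)]/2 = 1 - 3*pi.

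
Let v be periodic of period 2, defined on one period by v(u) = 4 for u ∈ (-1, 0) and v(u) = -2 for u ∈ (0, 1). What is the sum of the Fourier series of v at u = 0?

At u = 0 the one-sided limits are v(0^-) = 4 and v(0^+) = -2.
By Dirichlet's theorem the series converges to their average, [(4) + (-2)]/2 = 1.

1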